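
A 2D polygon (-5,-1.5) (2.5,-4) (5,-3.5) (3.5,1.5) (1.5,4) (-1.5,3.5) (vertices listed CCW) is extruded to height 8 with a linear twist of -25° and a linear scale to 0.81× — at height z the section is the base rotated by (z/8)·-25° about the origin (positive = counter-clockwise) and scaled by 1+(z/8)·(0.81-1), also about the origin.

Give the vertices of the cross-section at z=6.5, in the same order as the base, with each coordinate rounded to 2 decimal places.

Cross-section at z=6.5: (-4.41,0.28) (0.81,-3.91) (2.94,-4.24) (3.22,0.16) (2.36,2.73) (-0.16,3.22)

t = z/height = 6.5/8 = 0.8125
s = 1 + (scale-1)·z/height = 1 + (0.81-1)·6.5/8 = 0.845625
θ = twist·z/height = -25°·6.5/8 = -20.3125° = -0.354520 rad
cos θ = 0.937813, sin θ = -0.347140 (intermediates below are computed at full precision and shown rounded to 5 d.p.)
v1: (-5,-1.5) → rotate → (-5.20978,0.32898) → ×s → (-4.40552,0.27819) → (-4.41,0.28)
v2: (2.5,-4) → rotate → (0.95597,-4.61910) → ×s → (0.80839,-3.90603) → (0.81,-3.91)
v3: (5,-3.5) → rotate → (3.47408,-5.01805) → ×s → (2.93776,-4.24339) → (2.94,-4.24)
v4: (3.5,1.5) → rotate → (3.80306,0.19173) → ×s → (3.21596,0.16213) → (3.22,0.16)
v5: (1.5,4) → rotate → (2.79528,3.23054) → ×s → (2.36376,2.73183) → (2.36,2.73)
v6: (-1.5,3.5) → rotate → (-0.19173,3.80306) → ×s → (-0.16213,3.21596) → (-0.16,3.22)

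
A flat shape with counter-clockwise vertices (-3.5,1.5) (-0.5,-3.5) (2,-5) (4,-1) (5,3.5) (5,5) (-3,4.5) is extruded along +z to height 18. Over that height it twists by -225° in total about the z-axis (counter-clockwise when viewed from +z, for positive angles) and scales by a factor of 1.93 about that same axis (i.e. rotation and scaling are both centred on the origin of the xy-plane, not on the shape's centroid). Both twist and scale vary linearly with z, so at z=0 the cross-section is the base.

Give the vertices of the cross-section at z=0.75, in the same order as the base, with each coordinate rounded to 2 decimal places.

t = z/height = 0.75/18 = 0.0416667
s = 1 + (scale-1)·z/height = 1 + (1.93-1)·0.75/18 = 1.038750
θ = twist·z/height = -225°·0.75/18 = -9.3750° = -0.163625 rad
cos θ = 0.986643, sin θ = -0.162895 (intermediates below are computed at full precision and shown rounded to 5 d.p.)
v1: (-3.5,1.5) → rotate → (-3.20891,2.05010) → ×s → (-3.33325,2.12954) → (-3.33,2.13)
v2: (-0.5,-3.5) → rotate → (-1.06346,-3.37180) → ×s → (-1.10466,-3.50246) → (-1.10,-3.50)
v3: (2,-5) → rotate → (1.15881,-5.25901) → ×s → (1.20371,-5.46279) → (1.20,-5.46)
v4: (4,-1) → rotate → (3.78368,-1.63823) → ×s → (3.93030,-1.70171) → (3.93,-1.70)
v5: (5,3.5) → rotate → (5.50335,2.63877) → ×s → (5.71661,2.74103) → (5.72,2.74)
v6: (5,5) → rotate → (5.74769,4.11874) → ×s → (5.97042,4.27834) → (5.97,4.28)
v7: (-3,4.5) → rotate → (-2.22690,4.92858) → ×s → (-2.31319,5.11956) → (-2.31,5.12)

Cross-section at z=0.75: (-3.33,2.13) (-1.10,-3.50) (1.20,-5.46) (3.93,-1.70) (5.72,2.74) (5.97,4.28) (-2.31,5.12)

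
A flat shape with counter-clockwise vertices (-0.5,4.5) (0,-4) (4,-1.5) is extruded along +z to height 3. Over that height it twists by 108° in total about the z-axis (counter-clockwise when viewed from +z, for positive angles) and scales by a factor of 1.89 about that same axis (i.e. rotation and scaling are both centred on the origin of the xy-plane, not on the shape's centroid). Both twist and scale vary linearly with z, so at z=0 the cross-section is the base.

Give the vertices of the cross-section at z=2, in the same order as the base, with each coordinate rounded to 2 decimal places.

t = z/height = 2/3 = 0.666667
s = 1 + (scale-1)·z/height = 1 + (1.89-1)·2/3 = 1.593333
θ = twist·z/height = 108°·2/3 = 72.0000° = 1.256637 rad
cos θ = 0.309017, sin θ = 0.951057 (intermediates below are computed at full precision and shown rounded to 5 d.p.)
v1: (-0.5,4.5) → rotate → (-4.43426,0.91505) → ×s → (-7.06526,1.45798) → (-7.07,1.46)
v2: (0,-4) → rotate → (3.80423,-1.23607) → ×s → (6.06140,-1.96947) → (6.06,-1.97)
v3: (4,-1.5) → rotate → (2.66265,3.34070) → ×s → (4.24249,5.32285) → (4.24,5.32)

Cross-section at z=2: (-7.07,1.46) (6.06,-1.97) (4.24,5.32)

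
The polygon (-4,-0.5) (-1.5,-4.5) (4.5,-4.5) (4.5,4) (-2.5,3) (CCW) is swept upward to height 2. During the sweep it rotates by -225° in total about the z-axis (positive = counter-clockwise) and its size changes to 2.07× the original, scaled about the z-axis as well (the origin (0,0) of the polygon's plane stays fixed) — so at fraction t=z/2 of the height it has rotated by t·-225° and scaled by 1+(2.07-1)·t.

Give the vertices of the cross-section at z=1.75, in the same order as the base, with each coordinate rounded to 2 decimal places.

Cross-section at z=1.75: (7.69,-1.32) (5.31,7.49) (-5.81,10.87) (-10.59,-4.88) (2.95,-6.96)

t = z/height = 1.75/2 = 0.875
s = 1 + (scale-1)·z/height = 1 + (2.07-1)·1.75/2 = 1.936250
θ = twist·z/height = -225°·1.75/2 = -196.8750° = -3.436117 rad
cos θ = -0.956940, sin θ = 0.290285 (intermediates below are computed at full precision and shown rounded to 5 d.p.)
v1: (-4,-0.5) → rotate → (3.97290,-0.68267) → ×s → (7.69253,-1.32182) → (7.69,-1.32)
v2: (-1.5,-4.5) → rotate → (2.74169,3.87080) → ×s → (5.30860,7.49485) → (5.31,7.49)
v3: (4.5,-4.5) → rotate → (-2.99995,5.61251) → ×s → (-5.80865,10.86723) → (-5.81,10.87)
v4: (4.5,4) → rotate → (-5.46737,-2.52148) → ×s → (-10.58620,-4.88222) → (-10.59,-4.88)
v5: (-2.5,3) → rotate → (1.52150,-3.59653) → ×s → (2.94600,-6.96379) → (2.95,-6.96)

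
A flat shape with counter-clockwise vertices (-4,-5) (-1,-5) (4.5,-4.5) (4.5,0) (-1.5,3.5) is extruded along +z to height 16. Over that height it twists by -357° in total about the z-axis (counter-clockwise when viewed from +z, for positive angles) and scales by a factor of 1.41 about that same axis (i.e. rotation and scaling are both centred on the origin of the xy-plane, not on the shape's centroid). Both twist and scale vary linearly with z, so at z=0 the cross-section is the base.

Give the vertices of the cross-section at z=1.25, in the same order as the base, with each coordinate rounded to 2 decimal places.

Cross-section at z=1.25: (-6.06,-2.63) (-3.33,-4.08) (1.93,-6.28) (4.10,-2.17) (0.32,3.92)

t = z/height = 1.25/16 = 0.078125
s = 1 + (scale-1)·z/height = 1 + (1.41-1)·1.25/16 = 1.032031
θ = twist·z/height = -357°·1.25/16 = -27.8906° = -0.486783 rad
cos θ = 0.883842, sin θ = -0.467785 (intermediates below are computed at full precision and shown rounded to 5 d.p.)
v1: (-4,-5) → rotate → (-5.87429,-2.54807) → ×s → (-6.06246,-2.62969) → (-6.06,-2.63)
v2: (-1,-5) → rotate → (-3.22277,-3.95143) → ×s → (-3.32600,-4.07799) → (-3.33,-4.08)
v3: (4.5,-4.5) → rotate → (1.87226,-6.08232) → ×s → (1.93223,-6.27715) → (1.93,-6.28)
v4: (4.5,0) → rotate → (3.97729,-2.10503) → ×s → (4.10469,-2.17246) → (4.10,-2.17)
v5: (-1.5,3.5) → rotate → (0.31148,3.79513) → ×s → (0.32146,3.91669) → (0.32,3.92)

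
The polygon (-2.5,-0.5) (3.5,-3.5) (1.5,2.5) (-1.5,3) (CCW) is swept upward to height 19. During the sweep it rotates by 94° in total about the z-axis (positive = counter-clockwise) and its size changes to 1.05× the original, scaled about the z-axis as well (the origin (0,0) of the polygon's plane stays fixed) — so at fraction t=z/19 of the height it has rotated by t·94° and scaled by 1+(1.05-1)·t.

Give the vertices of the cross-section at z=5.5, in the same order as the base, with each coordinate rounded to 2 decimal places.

Cross-section at z=5.5: (-2.02,-1.61) (4.78,-1.53) (0.19,2.95) (-2.74,2.01)

t = z/height = 5.5/19 = 0.289474
s = 1 + (scale-1)·z/height = 1 + (1.05-1)·5.5/19 = 1.014474
θ = twist·z/height = 94°·5.5/19 = 27.2105° = 0.474913 rad
cos θ = 0.889332, sin θ = 0.457261 (intermediates below are computed at full precision and shown rounded to 5 d.p.)
v1: (-2.5,-0.5) → rotate → (-1.99470,-1.58782) → ×s → (-2.02357,-1.61080) → (-2.02,-1.61)
v2: (3.5,-3.5) → rotate → (4.71308,-1.51225) → ×s → (4.78129,-1.53414) → (4.78,-1.53)
v3: (1.5,2.5) → rotate → (0.19085,2.90922) → ×s → (0.19361,2.95133) → (0.19,2.95)
v4: (-1.5,3) → rotate → (-2.70578,1.98211) → ×s → (-2.74495,2.01079) → (-2.74,2.01)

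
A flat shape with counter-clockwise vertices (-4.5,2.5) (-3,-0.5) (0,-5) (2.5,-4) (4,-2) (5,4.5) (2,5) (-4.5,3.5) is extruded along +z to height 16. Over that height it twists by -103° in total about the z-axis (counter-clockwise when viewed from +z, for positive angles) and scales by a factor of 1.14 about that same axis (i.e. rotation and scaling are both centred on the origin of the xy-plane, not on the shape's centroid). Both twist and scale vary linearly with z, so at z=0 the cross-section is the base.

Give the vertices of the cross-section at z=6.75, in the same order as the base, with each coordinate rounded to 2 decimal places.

t = z/height = 6.75/16 = 0.421875
s = 1 + (scale-1)·z/height = 1 + (1.14-1)·6.75/16 = 1.059063
θ = twist·z/height = -103°·6.75/16 = -43.4531° = -0.758400 rad
cos θ = 0.725937, sin θ = -0.687761 (intermediates below are computed at full precision and shown rounded to 5 d.p.)
v1: (-4.5,2.5) → rotate → (-1.54732,4.90977) → ×s → (-1.63870,5.19975) → (-1.64,5.20)
v2: (-3,-0.5) → rotate → (-2.52169,1.70031) → ×s → (-2.67063,1.80074) → (-2.67,1.80)
v3: (0,-5) → rotate → (-3.43880,-3.62969) → ×s → (-3.64191,-3.84406) → (-3.64,-3.84)
v4: (2.5,-4) → rotate → (-0.93620,-4.62315) → ×s → (-0.99149,-4.89621) → (-0.99,-4.90)
v5: (4,-2) → rotate → (1.52823,-4.20292) → ×s → (1.61849,-4.45115) → (1.62,-4.45)
v6: (5,4.5) → rotate → (6.72461,-0.17209) → ×s → (7.12178,-0.18225) → (7.12,-0.18)
v7: (2,5) → rotate → (4.89068,2.25416) → ×s → (5.17953,2.38730) → (5.18,2.39)
v8: (-4.5,3.5) → rotate → (-0.85955,5.63570) → ×s → (-0.91032,5.96856) → (-0.91,5.97)

Cross-section at z=6.75: (-1.64,5.20) (-2.67,1.80) (-3.64,-3.84) (-0.99,-4.90) (1.62,-4.45) (7.12,-0.18) (5.18,2.39) (-0.91,5.97)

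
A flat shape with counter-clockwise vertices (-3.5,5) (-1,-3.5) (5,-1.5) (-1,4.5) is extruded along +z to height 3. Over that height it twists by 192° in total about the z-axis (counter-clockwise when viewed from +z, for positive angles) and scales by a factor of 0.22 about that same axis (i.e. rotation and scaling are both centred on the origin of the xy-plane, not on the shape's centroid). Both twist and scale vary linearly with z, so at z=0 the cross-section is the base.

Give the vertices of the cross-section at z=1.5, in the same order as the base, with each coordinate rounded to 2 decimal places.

Cross-section at z=1.5: (-2.81,-2.44) (2.19,-0.38) (0.59,3.13) (-2.67,-0.89)

t = z/height = 1.5/3 = 0.5
s = 1 + (scale-1)·z/height = 1 + (0.22-1)·1.5/3 = 0.610000
θ = twist·z/height = 192°·1.5/3 = 96.0000° = 1.675516 rad
cos θ = -0.104528, sin θ = 0.994522 (intermediates below are computed at full precision and shown rounded to 5 d.p.)
v1: (-3.5,5) → rotate → (-4.60676,-4.00347) → ×s → (-2.81012,-2.44212) → (-2.81,-2.44)
v2: (-1,-3.5) → rotate → (3.58536,-0.62867) → ×s → (2.18707,-0.38349) → (2.19,-0.38)
v3: (5,-1.5) → rotate → (0.96914,5.12940) → ×s → (0.59118,3.12894) → (0.59,3.13)
v4: (-1,4.5) → rotate → (-4.37082,-1.46490) → ×s → (-2.66620,-0.89359) → (-2.67,-0.89)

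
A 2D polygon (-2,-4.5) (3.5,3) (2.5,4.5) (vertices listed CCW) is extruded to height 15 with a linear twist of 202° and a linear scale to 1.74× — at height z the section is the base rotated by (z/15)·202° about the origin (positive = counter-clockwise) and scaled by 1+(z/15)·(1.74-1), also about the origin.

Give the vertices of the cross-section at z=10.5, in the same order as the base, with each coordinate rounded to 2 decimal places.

t = z/height = 10.5/15 = 0.7
s = 1 + (scale-1)·z/height = 1 + (1.74-1)·10.5/15 = 1.518000
θ = twist·z/height = 202°·10.5/15 = 141.4000° = 2.467896 rad
cos θ = -0.781520, sin θ = 0.623880 (intermediates below are computed at full precision and shown rounded to 5 d.p.)
v1: (-2,-4.5) → rotate → (4.37050,2.26908) → ×s → (6.63442,3.44447) → (6.63,3.44)
v2: (3.5,3) → rotate → (-4.60696,-0.16098) → ×s → (-6.99337,-0.24437) → (-6.99,-0.24)
v3: (2.5,4.5) → rotate → (-4.76126,-1.95714) → ×s → (-7.22759,-2.97094) → (-7.23,-2.97)

Cross-section at z=10.5: (6.63,3.44) (-6.99,-0.24) (-7.23,-2.97)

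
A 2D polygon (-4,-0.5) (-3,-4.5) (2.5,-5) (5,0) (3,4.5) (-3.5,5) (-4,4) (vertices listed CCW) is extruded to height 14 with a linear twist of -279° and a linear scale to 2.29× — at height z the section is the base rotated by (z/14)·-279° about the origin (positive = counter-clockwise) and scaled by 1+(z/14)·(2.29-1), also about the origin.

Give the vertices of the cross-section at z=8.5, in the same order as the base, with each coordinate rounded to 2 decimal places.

t = z/height = 8.5/14 = 0.607143
s = 1 + (scale-1)·z/height = 1 + (2.29-1)·8.5/14 = 1.783214
θ = twist·z/height = -279°·8.5/14 = -169.3929° = -2.956463 rad
cos θ = -0.982912, sin θ = -0.184074 (intermediates below are computed at full precision and shown rounded to 5 d.p.)
v1: (-4,-0.5) → rotate → (3.83961,1.22775) → ×s → (6.84685,2.18934) → (6.85,2.19)
v2: (-3,-4.5) → rotate → (2.12040,4.97533) → ×s → (3.78114,8.87208) → (3.78,8.87)
v3: (2.5,-5) → rotate → (-3.37765,4.45438) → ×s → (-6.02307,7.94311) → (-6.02,7.94)
v4: (5,0) → rotate → (-4.91456,-0.92037) → ×s → (-8.76372,-1.64122) → (-8.76,-1.64)
v5: (3,4.5) → rotate → (-2.12040,-4.97533) → ×s → (-3.78114,-8.87208) → (-3.78,-8.87)
v6: (-3.5,5) → rotate → (4.36056,-4.27030) → ×s → (7.77582,-7.61487) → (7.78,-7.61)
v7: (-4,4) → rotate → (4.66795,-3.19535) → ×s → (8.32395,-5.69800) → (8.32,-5.70)

Cross-section at z=8.5: (6.85,2.19) (3.78,8.87) (-6.02,7.94) (-8.76,-1.64) (-3.78,-8.87) (7.78,-7.61) (8.32,-5.70)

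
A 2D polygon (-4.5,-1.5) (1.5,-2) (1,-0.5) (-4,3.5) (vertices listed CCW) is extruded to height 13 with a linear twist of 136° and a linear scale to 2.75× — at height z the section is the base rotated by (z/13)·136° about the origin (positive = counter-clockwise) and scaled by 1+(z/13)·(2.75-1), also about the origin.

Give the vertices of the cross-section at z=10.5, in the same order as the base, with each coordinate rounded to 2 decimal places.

t = z/height = 10.5/13 = 0.807692
s = 1 + (scale-1)·z/height = 1 + (2.75-1)·10.5/13 = 2.413462
θ = twist·z/height = 136°·10.5/13 = 109.8462° = 1.917177 rad
cos θ = -0.339496, sin θ = 0.940608 (intermediates below are computed at full precision and shown rounded to 5 d.p.)
v1: (-4.5,-1.5) → rotate → (2.93864,-3.72349) → ×s → (7.09230,-8.98650) → (7.09,-8.99)
v2: (1.5,-2) → rotate → (1.37197,2.08990) → ×s → (3.31120,5.04390) → (3.31,5.04)
v3: (1,-0.5) → rotate → (0.13081,1.11036) → ×s → (0.31570,2.67980) → (0.32,2.68)
v4: (-4,3.5) → rotate → (-1.93414,-4.95067) → ×s → (-4.66798,-11.94824) → (-4.67,-11.95)

Cross-section at z=10.5: (7.09,-8.99) (3.31,5.04) (0.32,2.68) (-4.67,-11.95)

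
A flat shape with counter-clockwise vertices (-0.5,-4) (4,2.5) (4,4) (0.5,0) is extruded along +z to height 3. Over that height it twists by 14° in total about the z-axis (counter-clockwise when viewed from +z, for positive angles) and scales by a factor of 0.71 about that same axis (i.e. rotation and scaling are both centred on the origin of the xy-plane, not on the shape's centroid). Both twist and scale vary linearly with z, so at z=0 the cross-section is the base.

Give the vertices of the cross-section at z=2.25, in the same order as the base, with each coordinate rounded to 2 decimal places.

t = z/height = 2.25/3 = 0.75
s = 1 + (scale-1)·z/height = 1 + (0.71-1)·2.25/3 = 0.782500
θ = twist·z/height = 14°·2.25/3 = 10.5000° = 0.183260 rad
cos θ = 0.983255, sin θ = 0.182236 (intermediates below are computed at full precision and shown rounded to 5 d.p.)
v1: (-0.5,-4) → rotate → (0.23731,-4.02414) → ×s → (0.18570,-3.14889) → (0.19,-3.15)
v2: (4,2.5) → rotate → (3.47743,3.18708) → ×s → (2.72109,2.49389) → (2.72,2.49)
v3: (4,4) → rotate → (3.20408,4.66196) → ×s → (2.50719,3.64799) → (2.51,3.65)
v4: (0.5,0) → rotate → (0.49163,0.09112) → ×s → (0.38470,0.07130) → (0.38,0.07)

Cross-section at z=2.25: (0.19,-3.15) (2.72,2.49) (2.51,3.65) (0.38,0.07)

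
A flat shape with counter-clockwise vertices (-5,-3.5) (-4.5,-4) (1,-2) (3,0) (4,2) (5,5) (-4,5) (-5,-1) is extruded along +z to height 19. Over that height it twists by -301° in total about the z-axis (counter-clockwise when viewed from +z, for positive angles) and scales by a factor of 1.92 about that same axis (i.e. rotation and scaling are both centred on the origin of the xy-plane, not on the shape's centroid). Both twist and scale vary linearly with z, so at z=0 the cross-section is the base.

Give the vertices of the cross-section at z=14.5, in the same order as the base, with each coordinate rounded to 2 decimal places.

Cross-section at z=14.5: (10.05,-2.64) (10.15,-1.44) (1.50,3.50) (-3.30,3.90) (-7.00,2.99) (-12.00,0.99) (-2.09,-10.70) (6.80,-5.39)

t = z/height = 14.5/19 = 0.763158
s = 1 + (scale-1)·z/height = 1 + (1.92-1)·14.5/19 = 1.702105
θ = twist·z/height = -301°·14.5/19 = -229.7105° = -4.009205 rad
cos θ = -0.646650, sin θ = 0.762787 (intermediates below are computed at full precision and shown rounded to 5 d.p.)
v1: (-5,-3.5) → rotate → (5.90300,-1.55066) → ×s → (10.04753,-2.63939) → (10.05,-2.64)
v2: (-4.5,-4) → rotate → (5.96107,-0.84594) → ×s → (10.14637,-1.43988) → (10.15,-1.44)
v3: (1,-2) → rotate → (0.87892,2.05609) → ×s → (1.49602,3.49968) → (1.50,3.50)
v4: (3,0) → rotate → (-1.93995,2.28836) → ×s → (-3.30200,3.89503) → (-3.30,3.90)
v5: (4,2) → rotate → (-4.11217,1.75785) → ×s → (-6.99935,2.99204) → (-7.00,2.99)
v6: (5,5) → rotate → (-7.04718,0.58069) → ×s → (-11.99505,0.98839) → (-12.00,0.99)
v7: (-4,5) → rotate → (-1.22734,-6.28440) → ×s → (-2.08906,-10.69670) → (-2.09,-10.70)
v8: (-5,-1) → rotate → (3.99604,-3.16729) → ×s → (6.80167,-5.39105) → (6.80,-5.39)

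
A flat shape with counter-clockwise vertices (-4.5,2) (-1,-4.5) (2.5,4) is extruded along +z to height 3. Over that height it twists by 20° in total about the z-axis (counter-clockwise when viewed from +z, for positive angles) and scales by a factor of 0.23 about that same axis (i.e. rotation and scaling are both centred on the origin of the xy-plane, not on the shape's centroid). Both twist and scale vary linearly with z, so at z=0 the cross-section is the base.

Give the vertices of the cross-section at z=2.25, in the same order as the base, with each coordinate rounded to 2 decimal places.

Cross-section at z=2.25: (-2.06,0.32) (0.08,-1.95) (0.58,1.91)

t = z/height = 2.25/3 = 0.75
s = 1 + (scale-1)·z/height = 1 + (0.23-1)·2.25/3 = 0.422500
θ = twist·z/height = 20°·2.25/3 = 15.0000° = 0.261799 rad
cos θ = 0.965926, sin θ = 0.258819 (intermediates below are computed at full precision and shown rounded to 5 d.p.)
v1: (-4.5,2) → rotate → (-4.86430,0.76717) → ×s → (-2.05517,0.32413) → (-2.06,0.32)
v2: (-1,-4.5) → rotate → (0.19876,-4.60549) → ×s → (0.08398,-1.94582) → (0.08,-1.95)
v3: (2.5,4) → rotate → (1.37954,4.51075) → ×s → (0.58285,1.90579) → (0.58,1.91)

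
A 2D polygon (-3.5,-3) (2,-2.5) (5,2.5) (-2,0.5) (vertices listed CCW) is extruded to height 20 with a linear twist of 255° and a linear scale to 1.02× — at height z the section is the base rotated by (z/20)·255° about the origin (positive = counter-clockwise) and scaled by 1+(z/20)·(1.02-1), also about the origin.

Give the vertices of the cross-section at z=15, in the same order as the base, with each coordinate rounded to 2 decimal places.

t = z/height = 15/20 = 0.75
s = 1 + (scale-1)·z/height = 1 + (1.02-1)·15/20 = 1.015000
θ = twist·z/height = 255°·15/20 = 191.2500° = 3.337942 rad
cos θ = -0.980785, sin θ = -0.195090 (intermediates below are computed at full precision and shown rounded to 5 d.p.)
v1: (-3.5,-3) → rotate → (2.84748,3.62517) → ×s → (2.89019,3.67955) → (2.89,3.68)
v2: (2,-2.5) → rotate → (-2.44930,2.06178) → ×s → (-2.48604,2.09271) → (-2.49,2.09)
v3: (5,2.5) → rotate → (-4.41620,-3.42741) → ×s → (-4.48244,-3.47883) → (-4.48,-3.48)
v4: (-2,0.5) → rotate → (2.05912,-0.10021) → ×s → (2.09000,-0.10172) → (2.09,-0.10)

Cross-section at z=15: (2.89,3.68) (-2.49,2.09) (-4.48,-3.48) (2.09,-0.10)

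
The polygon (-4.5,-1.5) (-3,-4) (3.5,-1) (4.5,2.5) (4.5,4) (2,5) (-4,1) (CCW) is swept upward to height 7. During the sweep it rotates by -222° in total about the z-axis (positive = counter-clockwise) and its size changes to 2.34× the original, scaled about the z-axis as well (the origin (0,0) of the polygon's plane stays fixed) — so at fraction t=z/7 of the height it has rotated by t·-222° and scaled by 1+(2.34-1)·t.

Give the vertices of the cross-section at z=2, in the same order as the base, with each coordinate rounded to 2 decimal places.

Cross-section at z=2: (-4.64,4.64) (-6.80,1.24) (0.93,-4.95) (5.88,-4.02) (7.73,-3.09) (7.42,0.62) (-1.24,5.57)

t = z/height = 2/7 = 0.285714
s = 1 + (scale-1)·z/height = 1 + (2.34-1)·2/7 = 1.382857
θ = twist·z/height = -222°·2/7 = -63.4286° = -1.107037 rad
cos θ = 0.447313, sin θ = -0.894377 (intermediates below are computed at full precision and shown rounded to 5 d.p.)
v1: (-4.5,-1.5) → rotate → (-3.35448,3.35373) → ×s → (-4.63876,4.63773) → (-4.64,4.64)
v2: (-3,-4) → rotate → (-4.91945,0.89388) → ×s → (-6.80290,1.23611) → (-6.80,1.24)
v3: (3.5,-1) → rotate → (0.67122,-3.57763) → ×s → (0.92820,-4.94736) → (0.93,-4.95)
v4: (4.5,2.5) → rotate → (4.24885,-2.90642) → ×s → (5.87556,-4.01916) → (5.88,-4.02)
v5: (4.5,4) → rotate → (5.59042,-2.23545) → ×s → (7.73075,-3.09130) → (7.73,-3.09)
v6: (2,5) → rotate → (5.36651,0.44781) → ×s → (7.42112,0.61926) → (7.42,0.62)
v7: (-4,1) → rotate → (-0.89488,4.02482) → ×s → (-1.23748,5.56575) → (-1.24,5.57)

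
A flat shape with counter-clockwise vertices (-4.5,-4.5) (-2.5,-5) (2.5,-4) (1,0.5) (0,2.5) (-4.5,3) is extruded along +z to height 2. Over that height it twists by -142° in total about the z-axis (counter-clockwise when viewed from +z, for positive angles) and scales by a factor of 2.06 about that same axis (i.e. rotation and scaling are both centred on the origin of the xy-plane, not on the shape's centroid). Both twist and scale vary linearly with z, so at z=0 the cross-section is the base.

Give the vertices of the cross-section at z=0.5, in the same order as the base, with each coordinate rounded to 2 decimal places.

t = z/height = 0.5/2 = 0.25
s = 1 + (scale-1)·z/height = 1 + (2.06-1)·0.5/2 = 1.265000
θ = twist·z/height = -142°·0.5/2 = -35.5000° = -0.619592 rad
cos θ = 0.814116, sin θ = -0.580703 (intermediates below are computed at full precision and shown rounded to 5 d.p.)
v1: (-4.5,-4.5) → rotate → (-6.27668,-1.05036) → ×s → (-7.94000,-1.32870) → (-7.94,-1.33)
v2: (-2.5,-5) → rotate → (-4.93880,-2.61882) → ×s → (-6.24759,-3.31281) → (-6.25,-3.31)
v3: (2.5,-4) → rotate → (-0.28752,-4.70822) → ×s → (-0.36372,-5.95590) → (-0.36,-5.96)
v4: (1,0.5) → rotate → (1.10447,-0.17365) → ×s → (1.39715,-0.21966) → (1.40,-0.22)
v5: (0,2.5) → rotate → (1.45176,2.03529) → ×s → (1.83647,2.57464) → (1.84,2.57)
v6: (-4.5,3) → rotate → (-1.92141,5.05551) → ×s → (-2.43058,6.39522) → (-2.43,6.40)

Cross-section at z=0.5: (-7.94,-1.33) (-6.25,-3.31) (-0.36,-5.96) (1.40,-0.22) (1.84,2.57) (-2.43,6.40)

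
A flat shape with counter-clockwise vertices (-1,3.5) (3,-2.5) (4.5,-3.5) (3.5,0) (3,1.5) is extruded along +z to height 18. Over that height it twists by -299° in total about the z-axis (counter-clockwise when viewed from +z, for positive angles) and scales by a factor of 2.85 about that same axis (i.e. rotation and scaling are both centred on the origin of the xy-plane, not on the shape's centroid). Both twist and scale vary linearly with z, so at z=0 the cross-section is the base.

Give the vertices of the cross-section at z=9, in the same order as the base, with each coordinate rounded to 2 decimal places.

Cross-section at z=9: (5.08,-4.83) (-7.42,1.22) (-10.88,1.41) (-5.81,-3.42) (-3.51,-5.42)

t = z/height = 9/18 = 0.5
s = 1 + (scale-1)·z/height = 1 + (2.85-1)·9/18 = 1.925000
θ = twist·z/height = -299°·9/18 = -149.5000° = -2.609267 rad
cos θ = -0.861629, sin θ = -0.507538 (intermediates below are computed at full precision and shown rounded to 5 d.p.)
v1: (-1,3.5) → rotate → (2.63801,-2.50816) → ×s → (5.07818,-4.82822) → (5.08,-4.83)
v2: (3,-2.5) → rotate → (-3.85373,0.63146) → ×s → (-7.41844,1.21556) → (-7.42,1.22)
v3: (4.5,-3.5) → rotate → (-5.65372,0.73178) → ×s → (-10.88340,1.40868) → (-10.88,1.41)
v4: (3.5,0) → rotate → (-3.01570,-1.77638) → ×s → (-5.80523,-3.41954) → (-5.81,-3.42)
v5: (3,1.5) → rotate → (-1.82358,-2.81506) → ×s → (-3.51039,-5.41899) → (-3.51,-5.42)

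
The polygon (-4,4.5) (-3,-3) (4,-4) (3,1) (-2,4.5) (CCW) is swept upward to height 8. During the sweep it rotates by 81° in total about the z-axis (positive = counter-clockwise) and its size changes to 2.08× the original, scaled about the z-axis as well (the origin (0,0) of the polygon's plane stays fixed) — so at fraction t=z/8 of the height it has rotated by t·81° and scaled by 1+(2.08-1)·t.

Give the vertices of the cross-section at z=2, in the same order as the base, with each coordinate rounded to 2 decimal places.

t = z/height = 2/8 = 0.25
s = 1 + (scale-1)·z/height = 1 + (2.08-1)·2/8 = 1.270000
θ = twist·z/height = 81°·2/8 = 20.2500° = 0.353429 rad
cos θ = 0.938191, sin θ = 0.346117 (intermediates below are computed at full precision and shown rounded to 5 d.p.)
v1: (-4,4.5) → rotate → (-5.31029,2.83739) → ×s → (-6.74407,3.60349) → (-6.74,3.60)
v2: (-3,-3) → rotate → (-1.77622,-3.85293) → ×s → (-2.25580,-4.89321) → (-2.26,-4.89)
v3: (4,-4) → rotate → (5.13723,-2.36830) → ×s → (6.52429,-3.00774) → (6.52,-3.01)
v4: (3,1) → rotate → (2.46846,1.97654) → ×s → (3.13494,2.51021) → (3.13,2.51)
v5: (-2,4.5) → rotate → (-3.43391,3.52963) → ×s → (-4.36106,4.48263) → (-4.36,4.48)

Cross-section at z=2: (-6.74,3.60) (-2.26,-4.89) (6.52,-3.01) (3.13,2.51) (-4.36,4.48)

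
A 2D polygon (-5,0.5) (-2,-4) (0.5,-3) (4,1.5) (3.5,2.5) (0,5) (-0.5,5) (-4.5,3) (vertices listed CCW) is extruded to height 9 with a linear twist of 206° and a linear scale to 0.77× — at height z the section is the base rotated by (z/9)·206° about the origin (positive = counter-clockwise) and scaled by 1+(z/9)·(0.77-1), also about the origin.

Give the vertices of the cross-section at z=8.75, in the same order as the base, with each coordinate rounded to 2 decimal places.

t = z/height = 8.75/9 = 0.972222
s = 1 + (scale-1)·z/height = 1 + (0.77-1)·8.75/9 = 0.776389
θ = twist·z/height = 206°·8.75/9 = 200.2778° = 3.495507 rad
cos θ = -0.938023, sin θ = -0.346572 (intermediates below are computed at full precision and shown rounded to 5 d.p.)
v1: (-5,0.5) → rotate → (4.86340,1.26385) → ×s → (3.77589,0.98124) → (3.78,0.98)
v2: (-2,-4) → rotate → (0.48976,4.44524) → ×s → (0.38024,3.45123) → (0.38,3.45)
v3: (0.5,-3) → rotate → (-1.50873,2.64078) → ×s → (-1.17136,2.05028) → (-1.17,2.05)
v4: (4,1.5) → rotate → (-3.23224,-2.79332) → ×s → (-2.50947,-2.16870) → (-2.51,-2.17)
v5: (3.5,2.5) → rotate → (-2.41665,-3.55806) → ×s → (-1.87626,-2.76244) → (-1.88,-2.76)
v6: (0,5) → rotate → (1.73286,-4.69012) → ×s → (1.34537,-3.64135) → (1.35,-3.64)
v7: (-0.5,5) → rotate → (2.20187,-4.51683) → ×s → (1.70951,-3.50682) → (1.71,-3.51)
v8: (-4.5,3) → rotate → (5.26082,-1.25450) → ×s → (4.08444,-0.97398) → (4.08,-0.97)

Cross-section at z=8.75: (3.78,0.98) (0.38,3.45) (-1.17,2.05) (-2.51,-2.17) (-1.88,-2.76) (1.35,-3.64) (1.71,-3.51) (4.08,-0.97)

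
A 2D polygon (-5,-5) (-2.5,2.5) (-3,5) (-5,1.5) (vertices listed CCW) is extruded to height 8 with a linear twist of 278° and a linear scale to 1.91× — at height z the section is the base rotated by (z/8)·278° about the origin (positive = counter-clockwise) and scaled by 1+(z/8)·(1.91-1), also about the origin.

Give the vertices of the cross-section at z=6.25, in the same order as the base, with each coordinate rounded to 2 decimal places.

Cross-section at z=6.25: (1.64,11.99) (5.99,-0.82) (9.26,-3.71) (8.37,3.13)

t = z/height = 6.25/8 = 0.78125
s = 1 + (scale-1)·z/height = 1 + (1.91-1)·6.25/8 = 1.710938
θ = twist·z/height = 278°·6.25/8 = 217.1875° = 3.790637 rad
cos θ = -0.796662, sin θ = -0.604425 (intermediates below are computed at full precision and shown rounded to 5 d.p.)
v1: (-5,-5) → rotate → (0.96118,7.00544) → ×s → (1.64452,11.98586) → (1.64,11.99)
v2: (-2.5,2.5) → rotate → (3.50272,-0.48059) → ×s → (5.99293,-0.82226) → (5.99,-0.82)
v3: (-3,5) → rotate → (5.41211,-2.17003) → ×s → (9.25979,-3.71279) → (9.26,-3.71)
v4: (-5,1.5) → rotate → (4.88995,1.82713) → ×s → (8.36639,3.12611) → (8.37,3.13)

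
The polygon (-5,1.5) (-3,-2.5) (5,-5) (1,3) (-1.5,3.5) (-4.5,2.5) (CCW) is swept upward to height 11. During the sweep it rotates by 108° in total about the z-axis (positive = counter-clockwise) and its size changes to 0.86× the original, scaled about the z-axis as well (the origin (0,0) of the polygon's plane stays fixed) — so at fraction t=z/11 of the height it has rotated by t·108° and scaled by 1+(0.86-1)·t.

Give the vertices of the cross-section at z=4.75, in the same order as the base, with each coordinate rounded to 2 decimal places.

t = z/height = 4.75/11 = 0.431818
s = 1 + (scale-1)·z/height = 1 + (0.86-1)·4.75/11 = 0.939545
θ = twist·z/height = 108°·4.75/11 = 46.6364° = 0.813958 rad
cos θ = 0.686626, sin θ = 0.727011 (intermediates below are computed at full precision and shown rounded to 5 d.p.)
v1: (-5,1.5) → rotate → (-4.52365,-2.60511) → ×s → (-4.25017,-2.44762) → (-4.25,-2.45)
v2: (-3,-2.5) → rotate → (-0.24235,-3.89760) → ×s → (-0.22770,-3.66197) → (-0.23,-3.66)
v3: (5,-5) → rotate → (7.06818,0.20192) → ×s → (6.64088,0.18971) → (6.64,0.19)
v4: (1,3) → rotate → (-1.49441,2.78689) → ×s → (-1.40406,2.61841) → (-1.40,2.62)
v5: (-1.5,3.5) → rotate → (-3.57448,1.31268) → ×s → (-3.35838,1.23332) → (-3.36,1.23)
v6: (-4.5,2.5) → rotate → (-4.90734,-1.55498) → ×s → (-4.61067,-1.46098) → (-4.61,-1.46)

Cross-section at z=4.75: (-4.25,-2.45) (-0.23,-3.66) (6.64,0.19) (-1.40,2.62) (-3.36,1.23) (-4.61,-1.46)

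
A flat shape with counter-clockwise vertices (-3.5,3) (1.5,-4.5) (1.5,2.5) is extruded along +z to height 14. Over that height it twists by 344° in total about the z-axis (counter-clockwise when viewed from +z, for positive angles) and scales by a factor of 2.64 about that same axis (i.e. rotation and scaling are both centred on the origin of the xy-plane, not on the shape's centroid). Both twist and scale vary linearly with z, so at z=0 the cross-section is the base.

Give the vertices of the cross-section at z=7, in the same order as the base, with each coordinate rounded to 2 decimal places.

t = z/height = 7/14 = 0.5
s = 1 + (scale-1)·z/height = 1 + (2.64-1)·7/14 = 1.820000
θ = twist·z/height = 344°·7/14 = 172.0000° = 3.001966 rad
cos θ = -0.990268, sin θ = 0.139173 (intermediates below are computed at full precision and shown rounded to 5 d.p.)
v1: (-3.5,3) → rotate → (3.04842,-3.45791) → ×s → (5.54812,-6.29340) → (5.55,-6.29)
v2: (1.5,-4.5) → rotate → (-0.85912,4.66497) → ×s → (-1.56360,8.49024) → (-1.56,8.49)
v3: (1.5,2.5) → rotate → (-1.83333,-2.26691) → ×s → (-3.33667,-4.12578) → (-3.34,-4.13)

Cross-section at z=7: (5.55,-6.29) (-1.56,8.49) (-3.34,-4.13)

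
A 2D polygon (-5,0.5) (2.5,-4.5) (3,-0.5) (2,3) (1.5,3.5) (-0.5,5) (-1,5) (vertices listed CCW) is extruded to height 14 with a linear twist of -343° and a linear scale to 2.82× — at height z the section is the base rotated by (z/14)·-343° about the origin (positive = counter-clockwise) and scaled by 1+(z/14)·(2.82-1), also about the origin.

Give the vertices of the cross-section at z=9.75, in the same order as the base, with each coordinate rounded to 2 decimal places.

Cross-section at z=9.75: (4.89,-10.29) (5.80,10.13) (-2.55,6.41) (-8.17,0.37) (-8.55,-1.19) (-9.12,-6.83) (-8.53,-7.80)

t = z/height = 9.75/14 = 0.696429
s = 1 + (scale-1)·z/height = 1 + (2.82-1)·9.75/14 = 2.267500
θ = twist·z/height = -343°·9.75/14 = -238.8750° = -4.169155 rad
cos θ = -0.516907, sin θ = 0.856042 (intermediates below are computed at full precision and shown rounded to 5 d.p.)
v1: (-5,0.5) → rotate → (2.15651,-4.53866) → ×s → (4.88989,-10.29142) → (4.89,-10.29)
v2: (2.5,-4.5) → rotate → (2.55992,4.46619) → ×s → (5.80462,10.12707) → (5.80,10.13)
v3: (3,-0.5) → rotate → (-1.12270,2.82658) → ×s → (-2.54572,6.40927) → (-2.55,6.41)
v4: (2,3) → rotate → (-3.60194,0.16136) → ×s → (-8.16740,0.36589) → (-8.17,0.37)
v5: (1.5,3.5) → rotate → (-3.77151,-0.52511) → ×s → (-8.55189,-1.19069) → (-8.55,-1.19)
v6: (-0.5,5) → rotate → (-4.02175,-3.01256) → ×s → (-9.11933,-6.83097) → (-9.12,-6.83)
v7: (-1,5) → rotate → (-3.76330,-3.44058) → ×s → (-8.53329,-7.80151) → (-8.53,-7.80)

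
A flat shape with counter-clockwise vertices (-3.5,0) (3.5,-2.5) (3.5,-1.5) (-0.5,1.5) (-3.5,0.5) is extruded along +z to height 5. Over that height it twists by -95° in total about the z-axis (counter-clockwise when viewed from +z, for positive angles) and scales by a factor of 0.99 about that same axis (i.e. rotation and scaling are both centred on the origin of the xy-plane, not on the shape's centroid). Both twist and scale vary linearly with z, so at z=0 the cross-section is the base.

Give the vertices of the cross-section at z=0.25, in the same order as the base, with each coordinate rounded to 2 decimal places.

Cross-section at z=0.25: (-3.49,0.29) (3.28,-2.78) (3.36,-1.78) (-0.37,1.54) (-3.44,0.79)

t = z/height = 0.25/5 = 0.05
s = 1 + (scale-1)·z/height = 1 + (0.99-1)·0.25/5 = 0.999500
θ = twist·z/height = -95°·0.25/5 = -4.7500° = -0.082903 rad
cos θ = 0.996566, sin θ = -0.082808 (intermediates below are computed at full precision and shown rounded to 5 d.p.)
v1: (-3.5,0) → rotate → (-3.48798,0.28983) → ×s → (-3.48624,0.28968) → (-3.49,0.29)
v2: (3.5,-2.5) → rotate → (3.28096,-2.78124) → ×s → (3.27932,-2.77985) → (3.28,-2.78)
v3: (3.5,-1.5) → rotate → (3.36377,-1.78468) → ×s → (3.36209,-1.78378) → (3.36,-1.78)
v4: (-0.5,1.5) → rotate → (-0.37407,1.53625) → ×s → (-0.37388,1.53548) → (-0.37,1.54)
v5: (-3.5,0.5) → rotate → (-3.44658,0.78811) → ×s → (-3.44485,0.78772) → (-3.44,0.79)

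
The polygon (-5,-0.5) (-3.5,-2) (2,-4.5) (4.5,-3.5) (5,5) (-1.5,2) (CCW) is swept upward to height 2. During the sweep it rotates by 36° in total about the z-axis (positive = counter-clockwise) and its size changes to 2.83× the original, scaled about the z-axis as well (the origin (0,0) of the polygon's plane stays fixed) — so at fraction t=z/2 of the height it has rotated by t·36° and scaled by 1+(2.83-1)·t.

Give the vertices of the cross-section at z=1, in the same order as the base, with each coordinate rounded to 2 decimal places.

t = z/height = 1/2 = 0.5
s = 1 + (scale-1)·z/height = 1 + (2.83-1)·1/2 = 1.915000
θ = twist·z/height = 36°·1/2 = 18.0000° = 0.314159 rad
cos θ = 0.951057, sin θ = 0.309017 (intermediates below are computed at full precision and shown rounded to 5 d.p.)
v1: (-5,-0.5) → rotate → (-4.60077,-2.02061) → ×s → (-8.81048,-3.86947) → (-8.81,-3.87)
v2: (-3.5,-2) → rotate → (-2.71066,-2.98367) → ×s → (-5.19092,-5.71373) → (-5.19,-5.71)
v3: (2,-4.5) → rotate → (3.29269,-3.66172) → ×s → (6.30550,-7.01219) → (6.31,-7.01)
v4: (4.5,-3.5) → rotate → (5.36131,-1.93812) → ×s → (10.26692,-3.71150) → (10.27,-3.71)
v5: (5,5) → rotate → (3.21020,6.30037) → ×s → (6.14753,12.06520) → (6.15,12.07)
v6: (-1.5,2) → rotate → (-2.04462,1.43859) → ×s → (-3.91544,2.75490) → (-3.92,2.75)

Cross-section at z=1: (-8.81,-3.87) (-5.19,-5.71) (6.31,-7.01) (10.27,-3.71) (6.15,12.07) (-3.92,2.75)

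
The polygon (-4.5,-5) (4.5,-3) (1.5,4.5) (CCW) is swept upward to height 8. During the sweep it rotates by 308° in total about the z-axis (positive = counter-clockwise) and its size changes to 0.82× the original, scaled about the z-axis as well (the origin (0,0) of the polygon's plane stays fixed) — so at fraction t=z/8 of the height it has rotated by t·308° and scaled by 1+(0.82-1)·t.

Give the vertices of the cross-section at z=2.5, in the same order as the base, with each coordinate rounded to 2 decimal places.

Cross-section at z=2.5: (5.15,-3.71) (2.35,4.53) (-4.38,0.94)

t = z/height = 2.5/8 = 0.3125
s = 1 + (scale-1)·z/height = 1 + (0.82-1)·2.5/8 = 0.943750
θ = twist·z/height = 308°·2.5/8 = 96.2500° = 1.679879 rad
cos θ = -0.108867, sin θ = 0.994056 (intermediates below are computed at full precision and shown rounded to 5 d.p.)
v1: (-4.5,-5) → rotate → (5.46018,-3.92892) → ×s → (5.15305,-3.70792) → (5.15,-3.71)
v2: (4.5,-3) → rotate → (2.49227,4.79985) → ×s → (2.35208,4.52986) → (2.35,4.53)
v3: (1.5,4.5) → rotate → (-4.63655,1.00118) → ×s → (-4.37575,0.94487) → (-4.38,0.94)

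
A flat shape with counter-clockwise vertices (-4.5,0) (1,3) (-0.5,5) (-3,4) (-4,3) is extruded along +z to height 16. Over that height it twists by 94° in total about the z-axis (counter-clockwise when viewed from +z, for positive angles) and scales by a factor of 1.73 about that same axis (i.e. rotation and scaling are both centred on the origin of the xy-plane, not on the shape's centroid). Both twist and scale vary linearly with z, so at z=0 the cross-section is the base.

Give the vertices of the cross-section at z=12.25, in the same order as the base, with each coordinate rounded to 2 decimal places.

t = z/height = 12.25/16 = 0.765625
s = 1 + (scale-1)·z/height = 1 + (1.73-1)·12.25/16 = 1.558906
θ = twist·z/height = 94°·12.25/16 = 71.9688° = 1.256092 rad
cos θ = 0.309536, sin θ = 0.950888 (intermediates below are computed at full precision and shown rounded to 5 d.p.)
v1: (-4.5,0) → rotate → (-1.39291,-4.27900) → ×s → (-2.17142,-6.67055) → (-2.17,-6.67)
v2: (1,3) → rotate → (-2.54313,1.87949) → ×s → (-3.96450,2.92996) → (-3.96,2.93)
v3: (-0.5,5) → rotate → (-4.90921,1.07223) → ×s → (-7.65299,1.67151) → (-7.65,1.67)
v4: (-3,4) → rotate → (-4.73216,-1.61452) → ×s → (-7.37699,-2.51689) → (-7.38,-2.52)
v5: (-4,3) → rotate → (-4.09081,-2.87494) → ×s → (-6.37718,-4.48177) → (-6.38,-4.48)

Cross-section at z=12.25: (-2.17,-6.67) (-3.96,2.93) (-7.65,1.67) (-7.38,-2.52) (-6.38,-4.48)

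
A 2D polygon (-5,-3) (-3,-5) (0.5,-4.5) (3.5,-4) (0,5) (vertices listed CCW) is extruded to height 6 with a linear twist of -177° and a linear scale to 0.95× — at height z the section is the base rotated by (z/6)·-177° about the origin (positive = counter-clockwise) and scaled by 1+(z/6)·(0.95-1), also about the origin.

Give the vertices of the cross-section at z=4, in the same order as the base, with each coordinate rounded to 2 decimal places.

Cross-section at z=4: (-0.29,5.63) (-2.91,4.83) (-4.07,1.62) (-5.00,-1.17) (4.27,-2.27)

t = z/height = 4/6 = 0.666667
s = 1 + (scale-1)·z/height = 1 + (0.95-1)·4/6 = 0.966667
θ = twist·z/height = -177°·4/6 = -118.0000° = -2.059489 rad
cos θ = -0.469472, sin θ = -0.882948 (intermediates below are computed at full precision and shown rounded to 5 d.p.)
v1: (-5,-3) → rotate → (-0.30148,5.82315) → ×s → (-0.29144,5.62905) → (-0.29,5.63)
v2: (-3,-5) → rotate → (-3.00632,4.99620) → ×s → (-2.90611,4.82966) → (-2.91,4.83)
v3: (0.5,-4.5) → rotate → (-4.20800,1.67115) → ×s → (-4.06773,1.61544) → (-4.07,1.62)
v4: (3.5,-4) → rotate → (-5.17494,-1.21243) → ×s → (-5.00244,-1.17202) → (-5.00,-1.17)
v5: (0,5) → rotate → (4.41474,-2.34736) → ×s → (4.26758,-2.26911) → (4.27,-2.27)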